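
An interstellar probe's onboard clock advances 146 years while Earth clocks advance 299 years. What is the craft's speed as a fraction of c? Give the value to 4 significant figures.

γ = Δt/τ₀ = 299/146 = 2.04795
β = √(1 − 1/γ²) = √(1 − 1/2.04795²) = 0.8727

β ≈ 0.8727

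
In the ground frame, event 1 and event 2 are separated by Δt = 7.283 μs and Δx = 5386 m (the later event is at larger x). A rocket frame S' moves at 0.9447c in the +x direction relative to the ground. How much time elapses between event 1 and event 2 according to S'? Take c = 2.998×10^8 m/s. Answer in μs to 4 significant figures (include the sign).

γ = 1/√(1 − 0.9447²) = 3.04938
Δt' = γ(Δt − vΔx/c²) = 3.04938 × (7.283 μs − 0.9447×5386 m / (2.998×10^8 m/s))
= 3.04938 × (-9.68883 μs) = -29.54 μs

Δt' ≈ -29.54 μs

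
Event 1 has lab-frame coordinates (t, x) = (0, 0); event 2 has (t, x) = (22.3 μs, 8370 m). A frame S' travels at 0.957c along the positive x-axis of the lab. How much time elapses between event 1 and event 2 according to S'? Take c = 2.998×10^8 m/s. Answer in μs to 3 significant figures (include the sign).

γ = 1/√(1 − 0.957²) = 3.4472
Δt' = γ(Δt − vΔx/c²) = 3.4472 × (22.3 μs − 0.957×8370 m / (2.998×10^8 m/s))
= 3.4472 × (-4.4181 μs) = -15.2 μs

Δt' ≈ -15.2 μs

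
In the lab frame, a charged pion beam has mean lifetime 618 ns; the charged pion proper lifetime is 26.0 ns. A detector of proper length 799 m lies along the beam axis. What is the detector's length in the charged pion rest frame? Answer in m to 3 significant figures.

Time dilation ⇒ γ = Δt/τ₀ = 618/26.0 = 23.769
Length contraction: L = L₀/γ = 799/23.769 = 33.6 m

L ≈ 33.6 m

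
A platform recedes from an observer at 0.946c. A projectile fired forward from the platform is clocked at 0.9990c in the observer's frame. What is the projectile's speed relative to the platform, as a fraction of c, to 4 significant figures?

u' ≈ 0.9646c

Inverse velocity addition: u' = (u − v)/(1 − uv/c²)
= (0.9990 − 0.946)/(1 − 0.9990×0.946) = 0.05300/0.0549460 = 0.9646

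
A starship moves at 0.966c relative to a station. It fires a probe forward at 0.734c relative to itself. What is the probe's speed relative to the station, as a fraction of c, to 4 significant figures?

Relativistic velocity addition: u = (u' + v)/(1 + u'v/c²)
= (0.734 + 0.966)/(1 + 0.734×0.966) = 1.700/1.70904 = 0.9947

u ≈ 0.9947c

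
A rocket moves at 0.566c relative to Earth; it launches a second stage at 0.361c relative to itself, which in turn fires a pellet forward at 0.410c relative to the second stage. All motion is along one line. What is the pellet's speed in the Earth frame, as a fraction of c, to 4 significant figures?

Compose boost 2: (0.361 + 0.566)/(1 + 0.361×0.566) = 0.9270/1.20433 = 0.769725
Compose boost 3: (0.410 + 0.769725)/(1 + 0.410×0.769725) = 1.17973/1.31559 = 0.8967

u ≈ 0.8967c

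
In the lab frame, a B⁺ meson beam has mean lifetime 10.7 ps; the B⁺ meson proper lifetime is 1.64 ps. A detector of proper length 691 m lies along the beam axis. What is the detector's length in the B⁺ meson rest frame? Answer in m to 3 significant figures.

L ≈ 106 m

Time dilation ⇒ γ = Δt/τ₀ = 10.7/1.64 = 6.5244
Length contraction: L = L₀/γ = 691/6.5244 = 106 m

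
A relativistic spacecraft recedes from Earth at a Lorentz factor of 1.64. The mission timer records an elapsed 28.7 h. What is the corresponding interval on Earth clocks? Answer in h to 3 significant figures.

Δt ≈ 47.1 h

γ = 1.64 (given)
Time dilation: Δt = γτ₀ = 1.64 × 28.7 h = 47.1 h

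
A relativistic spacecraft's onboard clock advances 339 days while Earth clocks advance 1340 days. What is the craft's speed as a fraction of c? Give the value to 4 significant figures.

β ≈ 0.9675

γ = Δt/τ₀ = 1340/339 = 3.95280
β = √(1 − 1/γ²) = √(1 − 1/3.95280²) = 0.9675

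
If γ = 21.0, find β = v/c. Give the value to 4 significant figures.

β = √(1 − 1/γ²) = √(1 − 1/21.0²) = √(0.997732) = 0.9989

β ≈ 0.9989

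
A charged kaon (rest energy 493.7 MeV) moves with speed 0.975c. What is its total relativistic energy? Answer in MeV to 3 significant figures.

γ = 1/√(1 − 0.975²) = 4.5004
E = γm₀c² = 4.5004 × 493.7 MeV = 2220 MeV

E ≈ 2220 MeV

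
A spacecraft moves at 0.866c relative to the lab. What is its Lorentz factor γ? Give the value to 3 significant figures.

γ = 1/√(1 − β²) = 1/√(1 − 0.866²) = 1/√(0.25004) = 2.00

γ ≈ 2.00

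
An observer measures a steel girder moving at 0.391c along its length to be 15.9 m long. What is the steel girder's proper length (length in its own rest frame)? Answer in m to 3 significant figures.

L₀ ≈ 17.3 m

γ = 1/√(1 − 0.391²) = 1.0865
L₀ = γL = 1.0865 × 15.9 = 17.3 m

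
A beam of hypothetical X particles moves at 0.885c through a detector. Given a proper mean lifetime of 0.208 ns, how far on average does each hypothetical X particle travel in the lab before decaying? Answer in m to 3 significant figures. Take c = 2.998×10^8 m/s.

γ = 1/√(1 − 0.885²) = 2.1478
Dilated lifetime: Δt = γτ₀ = 2.1478 × 0.208 ns = 0.44674 ns
d = vΔt = 0.885c × 0.44674 ns = 2.6532×10^8 m/s × 4.4674×10^-10 s = 0.119 m

d ≈ 0.119 m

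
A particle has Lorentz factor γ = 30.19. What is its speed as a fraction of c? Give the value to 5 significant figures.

β = √(1 − 1/γ²) = √(1 − 1/30.19²) = √(0.9989028) = 0.99945

β ≈ 0.99945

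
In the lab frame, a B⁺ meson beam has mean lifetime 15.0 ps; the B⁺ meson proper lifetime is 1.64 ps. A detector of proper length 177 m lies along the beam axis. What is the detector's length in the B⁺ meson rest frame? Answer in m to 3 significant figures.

Time dilation ⇒ γ = Δt/τ₀ = 15.0/1.64 = 9.1463
Length contraction: L = L₀/γ = 177/9.1463 = 19.4 m

L ≈ 19.4 m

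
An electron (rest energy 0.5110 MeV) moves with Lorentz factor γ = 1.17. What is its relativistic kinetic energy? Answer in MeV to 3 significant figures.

γ = 1.17 (given)
K = (γ − 1)m₀c² = (1.17 − 1) × 0.5110 MeV = 0.17000 × 0.5110 MeV = 0.0869 MeV

K ≈ 0.0869 MeV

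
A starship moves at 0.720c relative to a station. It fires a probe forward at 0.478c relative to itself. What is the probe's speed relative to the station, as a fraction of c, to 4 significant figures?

Relativistic velocity addition: u = (u' + v)/(1 + u'v/c²)
= (0.478 + 0.720)/(1 + 0.478×0.720) = 1.198/1.34416 = 0.8913

u ≈ 0.8913c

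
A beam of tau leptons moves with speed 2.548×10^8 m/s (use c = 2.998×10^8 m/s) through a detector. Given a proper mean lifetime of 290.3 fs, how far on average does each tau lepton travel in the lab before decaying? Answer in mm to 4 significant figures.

β = v/c = 2.548×10^8 / 2.998×10^8 = 0.849900
γ = 1/√(1 − 0.849900²) = 1.89773
Dilated lifetime: Δt = γτ₀ = 1.89773 × 290.3 fs = 550.912 fs
d = vΔt = 0.849900c × 550.912 fs = 2.54800×10^8 m/s × 5.50912×10^-13 s = 0.1404 mm

d ≈ 0.1404 mm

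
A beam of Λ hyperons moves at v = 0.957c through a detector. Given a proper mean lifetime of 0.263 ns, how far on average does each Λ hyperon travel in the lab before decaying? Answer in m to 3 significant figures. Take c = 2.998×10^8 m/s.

γ = 1/√(1 − 0.957²) = 3.4472
Dilated lifetime: Δt = γτ₀ = 3.4472 × 0.263 ns = 0.90662 ns
d = vΔt = 0.957c × 0.90662 ns = 2.8691×10^8 m/s × 9.0662×10^-10 s = 0.260 m

d ≈ 0.260 m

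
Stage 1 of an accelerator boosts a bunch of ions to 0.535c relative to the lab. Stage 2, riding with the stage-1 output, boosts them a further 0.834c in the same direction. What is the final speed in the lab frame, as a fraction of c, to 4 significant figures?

Compose boost 2: (0.834 + 0.535)/(1 + 0.834×0.535) = 1.369/1.44619 = 0.9466

u ≈ 0.9466c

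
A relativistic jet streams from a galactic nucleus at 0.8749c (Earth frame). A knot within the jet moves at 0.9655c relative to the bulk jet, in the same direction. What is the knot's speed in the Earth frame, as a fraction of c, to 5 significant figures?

Relativistic velocity addition: u = (u' + v)/(1 + u'v/c²)
= (0.9655 + 0.8749)/(1 + 0.9655×0.8749) = 1.8404/1.844716 = 0.99766

u ≈ 0.99766c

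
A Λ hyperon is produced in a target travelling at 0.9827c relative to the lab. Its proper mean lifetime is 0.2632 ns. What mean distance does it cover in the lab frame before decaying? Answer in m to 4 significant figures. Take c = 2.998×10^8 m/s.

γ = 1/√(1 − 0.9827²) = 5.39944
Dilated lifetime: Δt = γτ₀ = 5.39944 × 0.2632 ns = 1.42113 ns
d = vΔt = 0.9827c × 1.42113 ns = 2.94613×10^8 m/s × 1.42113×10^-9 s = 0.4187 m

d ≈ 0.4187 m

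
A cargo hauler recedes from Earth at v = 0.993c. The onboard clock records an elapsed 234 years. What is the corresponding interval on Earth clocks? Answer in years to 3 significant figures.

γ = 1/√(1 − 0.993²) = 8.4664
Time dilation: Δt = γτ₀ = 8.4664 × 234 years = 1980 years

Δt ≈ 1980 years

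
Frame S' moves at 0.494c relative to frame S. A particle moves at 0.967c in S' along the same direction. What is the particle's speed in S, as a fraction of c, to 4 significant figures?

u ≈ 0.9887c

Relativistic velocity addition: u = (u' + v)/(1 + u'v/c²)
= (0.967 + 0.494)/(1 + 0.967×0.494) = 1.461/1.47770 = 0.9887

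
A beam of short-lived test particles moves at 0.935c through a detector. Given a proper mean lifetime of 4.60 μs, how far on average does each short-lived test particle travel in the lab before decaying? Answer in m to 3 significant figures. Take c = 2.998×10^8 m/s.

γ = 1/√(1 − 0.935²) = 2.8197
Dilated lifetime: Δt = γτ₀ = 2.8197 × 4.60 μs = 12.971 μs
d = vΔt = 0.935c × 12.971 μs = 2.8031×10^8 m/s × 1.2971×10^-5 s = 3640 m

d ≈ 3640 m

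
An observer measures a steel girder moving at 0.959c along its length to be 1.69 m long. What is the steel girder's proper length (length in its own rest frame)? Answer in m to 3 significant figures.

L₀ ≈ 5.96 m

γ = 1/√(1 − 0.959²) = 3.5285
L₀ = γL = 3.5285 × 1.69 = 5.96 m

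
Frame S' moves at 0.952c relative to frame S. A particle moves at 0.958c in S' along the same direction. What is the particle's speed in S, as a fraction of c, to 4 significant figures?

Relativistic velocity addition: u = (u' + v)/(1 + u'v/c²)
= (0.958 + 0.952)/(1 + 0.958×0.952) = 1.910/1.91202 = 0.9989

u ≈ 0.9989c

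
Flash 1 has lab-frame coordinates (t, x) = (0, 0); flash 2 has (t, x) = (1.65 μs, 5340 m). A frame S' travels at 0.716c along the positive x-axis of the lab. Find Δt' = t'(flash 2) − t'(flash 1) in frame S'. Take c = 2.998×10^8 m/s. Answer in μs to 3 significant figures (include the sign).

γ = 1/√(1 − 0.716²) = 1.4325
Δt' = γ(Δt − vΔx/c²) = 1.4325 × (1.65 μs − 0.716×5340 m / (2.998×10^8 m/s))
= 1.4325 × (-11.103 μs) = -15.9 μs

Δt' ≈ -15.9 μs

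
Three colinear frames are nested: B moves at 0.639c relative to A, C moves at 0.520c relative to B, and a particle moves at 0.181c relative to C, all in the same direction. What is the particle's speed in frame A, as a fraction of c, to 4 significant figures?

u ≈ 0.9080c

Compose boost 2: (0.520 + 0.639)/(1 + 0.520×0.639) = 1.159/1.33228 = 0.869937
Compose boost 3: (0.181 + 0.869937)/(1 + 0.181×0.869937) = 1.05094/1.15746 = 0.9080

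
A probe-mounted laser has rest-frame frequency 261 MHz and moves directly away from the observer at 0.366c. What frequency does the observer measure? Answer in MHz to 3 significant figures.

f_obs ≈ 178 MHz

Relativistic Doppler: f_obs = f_src √((1−β)/(1+β))
= 261 × √(0.63400/1.3660) = 261 × 0.68127 = 178 MHz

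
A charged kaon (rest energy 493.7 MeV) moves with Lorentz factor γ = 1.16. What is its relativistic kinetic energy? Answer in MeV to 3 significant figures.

K ≈ 79.0 MeV

γ = 1.16 (given)
K = (γ − 1)m₀c² = (1.16 − 1) × 493.7 MeV = 0.16000 × 493.7 MeV = 79.0 MeV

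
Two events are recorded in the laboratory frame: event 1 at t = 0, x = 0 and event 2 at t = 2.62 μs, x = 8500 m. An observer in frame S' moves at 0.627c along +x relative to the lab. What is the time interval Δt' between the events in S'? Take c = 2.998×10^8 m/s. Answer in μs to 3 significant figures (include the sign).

Δt' ≈ -19.5 μs

γ = 1/√(1 − 0.627²) = 1.2837
Δt' = γ(Δt − vΔx/c²) = 1.2837 × (2.62 μs − 0.627×8500 m / (2.998×10^8 m/s))
= 1.2837 × (-15.157 μs) = -19.5 μs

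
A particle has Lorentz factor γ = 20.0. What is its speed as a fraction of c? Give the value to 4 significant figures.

β = √(1 − 1/γ²) = √(1 − 1/20.0²) = √(0.997500) = 0.9987

β ≈ 0.9987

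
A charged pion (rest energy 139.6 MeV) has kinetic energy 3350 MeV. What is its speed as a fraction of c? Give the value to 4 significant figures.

β ≈ 0.9992

γ = 1 + K/(m₀c²) = 1 + 3350/139.6 = 24.9971
β = √(1 − 1/γ²) = 0.9992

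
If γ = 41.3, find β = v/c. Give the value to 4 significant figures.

β ≈ 0.9997

β = √(1 − 1/γ²) = √(1 − 1/41.3²) = √(0.999414) = 0.9997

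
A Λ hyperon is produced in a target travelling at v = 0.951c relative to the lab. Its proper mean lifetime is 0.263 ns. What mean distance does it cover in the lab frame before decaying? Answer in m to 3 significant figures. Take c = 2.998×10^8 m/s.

γ = 1/√(1 − 0.951²) = 3.2342
Dilated lifetime: Δt = γτ₀ = 3.2342 × 0.263 ns = 0.85061 ns
d = vΔt = 0.951c × 0.85061 ns = 2.8511×10^8 m/s × 8.5061×10^-10 s = 0.243 m

d ≈ 0.243 m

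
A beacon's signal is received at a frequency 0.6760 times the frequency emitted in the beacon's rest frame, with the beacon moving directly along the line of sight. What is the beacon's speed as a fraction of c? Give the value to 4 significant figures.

f_obs/f_src = √((1−β)/(1+β)) = 0.6760  ⇒  (1−β)/(1+β) = 0.456976
β = |1 − D²|/(1 + D²) = |1 − 0.456976|/(1 + 0.456976) = 0.3727

β ≈ 0.3727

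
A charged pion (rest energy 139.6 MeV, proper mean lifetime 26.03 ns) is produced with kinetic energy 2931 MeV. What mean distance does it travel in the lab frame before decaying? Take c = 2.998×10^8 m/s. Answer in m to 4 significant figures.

d ≈ 171.5 m

γ = 1 + K/(m₀c²) = 1 + 2931/139.6 = 21.9957
β = √(1 − 1/γ²) = 0.998966
Dilated lifetime: γτ₀ = 21.9957 × 26.03 ns = 572.548 ns
d = βc·γτ₀ = 0.998966 × (2.998×10^8 m/s) × 5.72548×10^-7 s = 171.5 m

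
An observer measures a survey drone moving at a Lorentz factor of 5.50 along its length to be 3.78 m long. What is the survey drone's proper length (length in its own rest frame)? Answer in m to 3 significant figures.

γ = 5.50 (given)
L₀ = γL = 5.50 × 3.78 = 20.8 m

L₀ ≈ 20.8 m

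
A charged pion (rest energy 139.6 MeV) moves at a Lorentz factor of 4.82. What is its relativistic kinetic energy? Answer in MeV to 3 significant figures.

γ = 4.82 (given)
K = (γ − 1)m₀c² = (4.82 − 1) × 139.6 MeV = 3.8200 × 139.6 MeV = 533 MeV

K ≈ 533 MeV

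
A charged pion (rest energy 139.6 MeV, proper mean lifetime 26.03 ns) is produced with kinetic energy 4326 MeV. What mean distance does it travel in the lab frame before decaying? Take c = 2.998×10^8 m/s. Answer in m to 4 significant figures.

γ = 1 + K/(m₀c²) = 1 + 4326/139.6 = 31.9885
β = √(1 − 1/γ²) = 0.999511
Dilated lifetime: γτ₀ = 31.9885 × 26.03 ns = 832.662 ns
d = βc·γτ₀ = 0.999511 × (2.998×10^8 m/s) × 8.32662×10^-7 s = 249.5 m

d ≈ 249.5 m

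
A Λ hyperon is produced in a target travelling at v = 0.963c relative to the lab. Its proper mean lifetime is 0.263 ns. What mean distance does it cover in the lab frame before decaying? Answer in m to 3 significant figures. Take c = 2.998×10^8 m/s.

γ = 1/√(1 − 0.963²) = 3.7106
Dilated lifetime: Δt = γτ₀ = 3.7106 × 0.263 ns = 0.97588 ns
d = vΔt = 0.963c × 0.97588 ns = 2.8871×10^8 m/s × 9.7588×10^-10 s = 0.282 m

d ≈ 0.282 m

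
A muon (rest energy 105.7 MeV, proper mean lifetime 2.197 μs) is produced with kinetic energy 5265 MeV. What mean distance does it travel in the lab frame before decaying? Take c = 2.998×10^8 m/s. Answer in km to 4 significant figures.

γ = 1 + K/(m₀c²) = 1 + 5265/105.7 = 50.8108
β = √(1 − 1/γ²) = 0.999806
Dilated lifetime: γτ₀ = 50.8108 × 2.197 μs = 111.631 μs
d = βc·γτ₀ = 0.999806 × (2.998×10^8 m/s) × 0.000111631 s = 33.46 km

d ≈ 33.46 km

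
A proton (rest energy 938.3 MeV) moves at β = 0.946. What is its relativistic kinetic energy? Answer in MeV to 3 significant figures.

K ≈ 1960 MeV

γ = 1/√(1 − 0.946²) = 3.0848
K = (γ − 1)m₀c² = (3.0848 − 1) × 938.3 MeV = 2.0848 × 938.3 MeV = 1960 MeV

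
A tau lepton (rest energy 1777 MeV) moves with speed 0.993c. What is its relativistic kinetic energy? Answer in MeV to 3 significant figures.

K ≈ 13300 MeV

γ = 1/√(1 − 0.993²) = 8.4664
K = (γ − 1)m₀c² = (8.4664 − 1) × 1777 MeV = 7.4664 × 1777 MeV = 13300 MeV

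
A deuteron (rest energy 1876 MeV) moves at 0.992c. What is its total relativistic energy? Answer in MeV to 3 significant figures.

E ≈ 14900 MeV

γ = 1/√(1 − 0.992²) = 7.9216
E = γm₀c² = 7.9216 × 1876 MeV = 14900 MeV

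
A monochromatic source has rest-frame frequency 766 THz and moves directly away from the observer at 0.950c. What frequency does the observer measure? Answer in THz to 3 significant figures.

f_obs ≈ 123 THz

Relativistic Doppler: f_obs = f_src √((1−β)/(1+β))
= 766 × √(0.050000/1.9500) = 766 × 0.16013 = 123 THz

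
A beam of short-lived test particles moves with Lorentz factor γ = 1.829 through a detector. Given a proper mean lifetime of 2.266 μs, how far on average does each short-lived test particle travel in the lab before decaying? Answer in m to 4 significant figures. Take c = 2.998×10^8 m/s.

β = √(1 − 1/γ²) = √(1 − 1/1.829²) = 0.837298
Dilated lifetime: Δt = γτ₀ = 1.829 × 2.266 μs = 4.14451 μs
d = vΔt = 0.837298c × 4.14451 μs = 2.51022×10^8 m/s × 4.14451×10^-6 s = 1040 m

d ≈ 1040 m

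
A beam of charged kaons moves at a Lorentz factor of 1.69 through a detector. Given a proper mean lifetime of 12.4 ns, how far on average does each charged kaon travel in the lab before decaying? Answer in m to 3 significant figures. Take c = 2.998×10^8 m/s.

β = √(1 − 1/γ²) = √(1 − 1/1.69²) = 0.80615
Dilated lifetime: Δt = γτ₀ = 1.69 × 12.4 ns = 20.956 ns
d = vΔt = 0.80615c × 20.956 ns = 2.4168×10^8 m/s × 2.0956×10^-8 s = 5.06 m

d ≈ 5.06 m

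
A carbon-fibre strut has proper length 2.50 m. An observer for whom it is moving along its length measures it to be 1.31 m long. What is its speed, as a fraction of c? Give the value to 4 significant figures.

γ = L₀/L = 2.50/1.31 = 1.90840
β = √(1 − 1/γ²) = 0.8517

β ≈ 0.8517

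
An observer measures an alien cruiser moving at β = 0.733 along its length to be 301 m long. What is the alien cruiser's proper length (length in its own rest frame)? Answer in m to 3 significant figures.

L₀ ≈ 442 m

γ = 1/√(1 − 0.733²) = 1.4701
L₀ = γL = 1.4701 × 301 = 442 m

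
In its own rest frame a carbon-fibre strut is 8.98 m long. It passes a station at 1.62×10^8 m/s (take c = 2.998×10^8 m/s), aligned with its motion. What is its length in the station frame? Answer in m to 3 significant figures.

β = v/c = 1.62×10^8 / 2.998×10^8 = 0.54036
γ = 1/√(1 − 0.54036²) = 1.1884
Length contraction: L = L₀/γ = 8.98/1.1884 = 7.56 m

L ≈ 7.56 m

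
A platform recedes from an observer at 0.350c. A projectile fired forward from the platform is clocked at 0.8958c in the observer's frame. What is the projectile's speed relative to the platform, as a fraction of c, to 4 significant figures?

u' ≈ 0.7951c

Inverse velocity addition: u' = (u − v)/(1 − uv/c²)
= (0.8958 − 0.350)/(1 − 0.8958×0.350) = 0.5458/0.686470 = 0.7951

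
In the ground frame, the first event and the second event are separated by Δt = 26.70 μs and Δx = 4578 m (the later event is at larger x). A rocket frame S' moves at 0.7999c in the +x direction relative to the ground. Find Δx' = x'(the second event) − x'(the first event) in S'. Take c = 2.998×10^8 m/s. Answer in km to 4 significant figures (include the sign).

γ = 1/√(1 − 0.7999²) = 1.66630
Δx' = γ(Δx − vΔt) = 1.66630 × (4578 m − 0.7999×(2.998×10^8 m/s)×26.70×10^-6 s)
= 1.66630 × (-1824.93 m) = -3.041 km

Δx' ≈ -3.041 km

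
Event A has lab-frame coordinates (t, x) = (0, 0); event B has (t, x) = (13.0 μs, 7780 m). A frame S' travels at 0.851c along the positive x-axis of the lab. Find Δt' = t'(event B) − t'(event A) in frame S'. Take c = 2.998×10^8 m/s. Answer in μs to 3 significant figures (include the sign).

γ = 1/√(1 − 0.851²) = 1.9042
Δt' = γ(Δt − vΔx/c²) = 1.9042 × (13.0 μs − 0.851×7780 m / (2.998×10^8 m/s))
= 1.9042 × (-9.0840 μs) = -17.3 μs

Δt' ≈ -17.3 μs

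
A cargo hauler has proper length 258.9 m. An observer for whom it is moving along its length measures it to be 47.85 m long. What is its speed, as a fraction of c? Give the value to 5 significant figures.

β ≈ 0.98277

γ = L₀/L = 258.9/47.85 = 5.410658
β = √(1 − 1/γ²) = 0.98277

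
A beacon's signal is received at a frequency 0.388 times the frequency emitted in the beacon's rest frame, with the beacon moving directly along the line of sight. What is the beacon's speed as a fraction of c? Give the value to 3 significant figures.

β ≈ 0.738

f_obs/f_src = √((1−β)/(1+β)) = 0.388  ⇒  (1−β)/(1+β) = 0.15054
β = |1 − D²|/(1 + D²) = |1 − 0.15054|/(1 + 0.15054) = 0.738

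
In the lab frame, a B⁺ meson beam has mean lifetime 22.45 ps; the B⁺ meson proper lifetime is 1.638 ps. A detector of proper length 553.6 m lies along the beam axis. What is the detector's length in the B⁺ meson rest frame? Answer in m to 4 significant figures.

L ≈ 40.39 m

Time dilation ⇒ γ = Δt/τ₀ = 22.45/1.638 = 13.7057
Length contraction: L = L₀/γ = 553.6/13.7057 = 40.39 m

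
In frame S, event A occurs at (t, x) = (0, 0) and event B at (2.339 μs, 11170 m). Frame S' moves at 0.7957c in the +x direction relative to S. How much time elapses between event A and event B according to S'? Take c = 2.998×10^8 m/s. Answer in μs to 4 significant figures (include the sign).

γ = 1/√(1 − 0.7957²) = 1.65101
Δt' = γ(Δt − vΔx/c²) = 1.65101 × (2.339 μs − 0.7957×11170 m / (2.998×10^8 m/s))
= 1.65101 × (-27.3073 μs) = -45.08 μs

Δt' ≈ -45.08 μs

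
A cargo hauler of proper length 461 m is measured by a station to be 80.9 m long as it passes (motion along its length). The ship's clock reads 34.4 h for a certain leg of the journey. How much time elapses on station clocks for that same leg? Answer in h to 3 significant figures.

Length contraction ⇒ γ = L₀/L = 461/80.9 = 5.6984
Time dilation: Δt = γτ₀ = 5.6984 × 34.4 h = 196 h

Δt ≈ 196 h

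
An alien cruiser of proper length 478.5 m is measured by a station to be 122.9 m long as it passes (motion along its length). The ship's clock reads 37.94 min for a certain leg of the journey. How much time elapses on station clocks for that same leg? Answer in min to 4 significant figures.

Δt ≈ 147.7 min

Length contraction ⇒ γ = L₀/L = 478.5/122.9 = 3.89341
Time dilation: Δt = γτ₀ = 3.89341 × 37.94 min = 147.7 min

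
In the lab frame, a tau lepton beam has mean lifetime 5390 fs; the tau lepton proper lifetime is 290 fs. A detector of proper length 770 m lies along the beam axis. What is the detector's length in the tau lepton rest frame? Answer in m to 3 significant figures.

Time dilation ⇒ γ = Δt/τ₀ = 5390/290 = 18.586
Length contraction: L = L₀/γ = 770/18.586 = 41.4 m

L ≈ 41.4 m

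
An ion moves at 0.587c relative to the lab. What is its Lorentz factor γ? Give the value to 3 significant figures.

γ = 1/√(1 − β²) = 1/√(1 − 0.587²) = 1/√(0.65543) = 1.24

γ ≈ 1.24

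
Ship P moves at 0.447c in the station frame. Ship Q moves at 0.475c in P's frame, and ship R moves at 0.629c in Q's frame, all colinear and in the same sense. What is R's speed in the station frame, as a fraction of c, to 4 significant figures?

u ≈ 0.9399c

Compose boost 2: (0.475 + 0.447)/(1 + 0.475×0.447) = 0.9220/1.21232 = 0.760522
Compose boost 3: (0.629 + 0.760522)/(1 + 0.629×0.760522) = 1.38952/1.47837 = 0.9399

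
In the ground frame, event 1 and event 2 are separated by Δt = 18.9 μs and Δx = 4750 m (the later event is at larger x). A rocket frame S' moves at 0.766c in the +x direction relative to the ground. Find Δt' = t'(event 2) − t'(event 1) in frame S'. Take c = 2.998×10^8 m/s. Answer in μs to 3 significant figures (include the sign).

γ = 1/√(1 − 0.766²) = 1.5556
Δt' = γ(Δt − vΔx/c²) = 1.5556 × (18.9 μs − 0.766×4750 m / (2.998×10^8 m/s))
= 1.5556 × (6.7636 μs) = 10.5 μs

Δt' ≈ 10.5 μs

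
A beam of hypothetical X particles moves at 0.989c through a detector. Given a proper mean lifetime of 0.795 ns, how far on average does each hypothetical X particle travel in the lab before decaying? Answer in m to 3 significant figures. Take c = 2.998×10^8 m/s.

d ≈ 1.59 m

γ = 1/√(1 − 0.989²) = 6.7606
Dilated lifetime: Δt = γτ₀ = 6.7606 × 0.795 ns = 5.3747 ns
d = vΔt = 0.989c × 5.3747 ns = 2.9650×10^8 m/s × 5.3747×10^-9 s = 1.59 m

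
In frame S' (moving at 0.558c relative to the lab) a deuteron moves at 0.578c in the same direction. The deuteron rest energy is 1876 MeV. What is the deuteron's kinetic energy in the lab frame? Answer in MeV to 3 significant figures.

u_lab = (0.578 + 0.558)/(1 + 0.578×0.558) = 0.858964
γ = 1/√(1 − 0.858964²) = 1.9530
K = (γ − 1)m₀c² = (1.9530 − 1) × 1876 = 0.95299 × 1876 = 1790 MeV

K ≈ 1790 MeV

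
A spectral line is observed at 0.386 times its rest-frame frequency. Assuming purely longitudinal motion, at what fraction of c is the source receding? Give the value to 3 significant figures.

f_obs/f_src = √((1−β)/(1+β)) = 0.386  ⇒  (1−β)/(1+β) = 0.14900
β = |1 − D²|/(1 + D²) = |1 − 0.14900|/(1 + 0.14900) = 0.741

β ≈ 0.741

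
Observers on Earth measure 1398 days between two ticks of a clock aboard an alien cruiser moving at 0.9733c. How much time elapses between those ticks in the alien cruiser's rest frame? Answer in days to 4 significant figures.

τ₀ ≈ 320.9 days

γ = 1/√(1 − 0.9733²) = 4.35660
Proper time: τ₀ = Δt/γ = 1398/4.35660 = 320.9 days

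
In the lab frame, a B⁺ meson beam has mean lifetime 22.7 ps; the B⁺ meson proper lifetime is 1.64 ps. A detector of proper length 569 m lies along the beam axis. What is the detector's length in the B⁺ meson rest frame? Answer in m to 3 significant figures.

Time dilation ⇒ γ = Δt/τ₀ = 22.7/1.64 = 13.841
Length contraction: L = L₀/γ = 569/13.841 = 41.1 m

L ≈ 41.1 m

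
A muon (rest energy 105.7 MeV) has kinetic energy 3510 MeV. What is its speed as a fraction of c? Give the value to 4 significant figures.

β ≈ 0.9996

γ = 1 + K/(m₀c²) = 1 + 3510/105.7 = 34.2072
β = √(1 − 1/γ²) = 0.9996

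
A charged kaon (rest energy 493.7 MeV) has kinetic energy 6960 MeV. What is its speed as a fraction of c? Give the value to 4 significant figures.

γ = 1 + K/(m₀c²) = 1 + 6960/493.7 = 15.0976
β = √(1 − 1/γ²) = 0.9978

β ≈ 0.9978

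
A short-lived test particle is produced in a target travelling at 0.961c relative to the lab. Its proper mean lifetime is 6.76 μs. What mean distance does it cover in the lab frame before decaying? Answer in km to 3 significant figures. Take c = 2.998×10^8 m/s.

d ≈ 7.04 km

γ = 1/√(1 − 0.961²) = 3.6160
Dilated lifetime: Δt = γτ₀ = 3.6160 × 6.76 μs = 24.444 μs
d = vΔt = 0.961c × 24.444 μs = 2.8811×10^8 m/s × 2.4444×10^-5 s = 7.04 km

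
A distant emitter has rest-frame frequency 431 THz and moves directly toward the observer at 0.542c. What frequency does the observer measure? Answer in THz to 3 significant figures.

Relativistic Doppler: f_obs = f_src √((1+β)/(1−β))
= 431 × √(1.5420/0.45800) = 431 × 1.8349 = 791 THz

f_obs ≈ 791 THz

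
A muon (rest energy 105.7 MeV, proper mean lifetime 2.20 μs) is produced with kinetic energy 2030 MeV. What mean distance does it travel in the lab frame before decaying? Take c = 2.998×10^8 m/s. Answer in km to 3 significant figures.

d ≈ 13.3 km

γ = 1 + K/(m₀c²) = 1 + 2030/105.7 = 20.205
β = √(1 − 1/γ²) = 0.99877
Dilated lifetime: γτ₀ = 20.205 × 2.20 μs = 44.452 μs
d = βc·γτ₀ = 0.99877 × (2.998×10^8 m/s) × 4.4452×10^-5 s = 13.3 km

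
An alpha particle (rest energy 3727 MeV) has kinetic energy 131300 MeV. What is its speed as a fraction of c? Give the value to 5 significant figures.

γ = 1 + K/(m₀c²) = 1 + 131300/3727 = 36.22941
β = √(1 − 1/γ²) = 0.99962

β ≈ 0.99962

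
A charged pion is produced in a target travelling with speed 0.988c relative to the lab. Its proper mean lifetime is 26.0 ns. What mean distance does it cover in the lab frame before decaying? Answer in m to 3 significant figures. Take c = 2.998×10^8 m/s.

d ≈ 49.9 m

γ = 1/√(1 − 0.988²) = 6.4744
Dilated lifetime: Δt = γτ₀ = 6.4744 × 26.0 ns = 168.34 ns
d = vΔt = 0.988c × 168.34 ns = 2.9620×10^8 m/s × 1.6834×10^-7 s = 49.9 m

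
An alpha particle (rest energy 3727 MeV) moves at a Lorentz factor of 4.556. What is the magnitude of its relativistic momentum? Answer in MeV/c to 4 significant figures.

β = √(1 − 1/γ²) = √(1 − 1/4.556²) = 0.975615
p = γβm₀c = 4.556 × 0.975615 × 3727 MeV/c = 16570 MeV/c

p ≈ 16570 MeV/c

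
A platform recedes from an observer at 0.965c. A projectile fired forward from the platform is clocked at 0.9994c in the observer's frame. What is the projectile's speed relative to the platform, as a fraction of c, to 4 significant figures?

u' ≈ 0.9669c

Inverse velocity addition: u' = (u − v)/(1 − uv/c²)
= (0.9994 − 0.965)/(1 − 0.9994×0.965) = 0.03440/0.0355790 = 0.9669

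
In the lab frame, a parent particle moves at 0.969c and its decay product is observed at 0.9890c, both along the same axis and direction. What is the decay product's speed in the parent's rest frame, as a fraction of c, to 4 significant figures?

u' ≈ 0.4801c

Inverse velocity addition: u' = (u − v)/(1 − uv/c²)
= (0.9890 − 0.969)/(1 − 0.9890×0.969) = 0.02000/0.0416590 = 0.4801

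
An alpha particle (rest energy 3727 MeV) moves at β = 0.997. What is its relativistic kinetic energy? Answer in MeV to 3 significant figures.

K ≈ 44400 MeV

γ = 1/√(1 − 0.997²) = 12.920
K = (γ − 1)m₀c² = (12.920 − 1) × 3727 MeV = 11.920 × 3727 MeV = 44400 MeV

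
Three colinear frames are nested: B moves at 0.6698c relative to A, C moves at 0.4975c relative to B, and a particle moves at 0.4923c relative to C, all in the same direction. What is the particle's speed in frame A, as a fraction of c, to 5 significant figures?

Compose boost 2: (0.4975 + 0.6698)/(1 + 0.4975×0.6698) = 1.1673/1.333225 = 0.8755458
Compose boost 3: (0.4923 + 0.8755458)/(1 + 0.4923×0.8755458) = 1.367846/1.431031 = 0.95585

u ≈ 0.95585c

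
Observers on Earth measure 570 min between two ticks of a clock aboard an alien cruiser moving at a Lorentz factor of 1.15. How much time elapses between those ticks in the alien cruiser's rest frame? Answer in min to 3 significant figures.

τ₀ ≈ 496 min

γ = 1.15 (given)
Proper time: τ₀ = Δt/γ = 570/1.15 = 496 min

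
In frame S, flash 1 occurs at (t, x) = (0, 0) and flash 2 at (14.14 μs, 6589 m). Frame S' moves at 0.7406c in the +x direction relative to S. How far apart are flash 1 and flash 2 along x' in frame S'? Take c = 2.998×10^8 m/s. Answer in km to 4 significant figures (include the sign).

γ = 1/√(1 − 0.7406²) = 1.48821
Δx' = γ(Δx − vΔt) = 1.48821 × (6589 m − 0.7406×(2.998×10^8 m/s)×14.14×10^-6 s)
= 1.48821 × (3449.47 m) = 5.134 km

Δx' ≈ 5.134 km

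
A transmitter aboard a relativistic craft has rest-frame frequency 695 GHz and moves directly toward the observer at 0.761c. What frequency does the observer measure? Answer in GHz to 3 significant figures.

f_obs ≈ 1890 GHz

Relativistic Doppler: f_obs = f_src √((1+β)/(1−β))
= 695 × √(1.7610/0.23900) = 695 × 2.7144 = 1890 GHz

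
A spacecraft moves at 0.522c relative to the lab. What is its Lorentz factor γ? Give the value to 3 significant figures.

γ = 1/√(1 − β²) = 1/√(1 − 0.522²) = 1/√(0.72752) = 1.17

γ ≈ 1.17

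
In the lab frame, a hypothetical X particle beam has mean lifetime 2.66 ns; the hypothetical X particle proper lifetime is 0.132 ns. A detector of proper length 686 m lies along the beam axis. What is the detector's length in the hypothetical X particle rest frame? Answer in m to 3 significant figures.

Time dilation ⇒ γ = Δt/τ₀ = 2.66/0.132 = 20.152
Length contraction: L = L₀/γ = 686/20.152 = 34.0 m

L ≈ 34.0 m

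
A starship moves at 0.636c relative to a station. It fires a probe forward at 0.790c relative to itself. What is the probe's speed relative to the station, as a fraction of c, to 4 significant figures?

u ≈ 0.9491c

Relativistic velocity addition: u = (u' + v)/(1 + u'v/c²)
= (0.790 + 0.636)/(1 + 0.790×0.636) = 1.426/1.50244 = 0.9491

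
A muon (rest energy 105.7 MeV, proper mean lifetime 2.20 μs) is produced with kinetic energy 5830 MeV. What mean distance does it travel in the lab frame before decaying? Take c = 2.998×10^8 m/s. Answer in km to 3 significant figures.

d ≈ 37.0 km

γ = 1 + K/(m₀c²) = 1 + 5830/105.7 = 56.156
β = √(1 − 1/γ²) = 0.99984
Dilated lifetime: γτ₀ = 56.156 × 2.20 μs = 123.54 μs
d = βc·γτ₀ = 0.99984 × (2.998×10^8 m/s) × 0.00012354 s = 37.0 km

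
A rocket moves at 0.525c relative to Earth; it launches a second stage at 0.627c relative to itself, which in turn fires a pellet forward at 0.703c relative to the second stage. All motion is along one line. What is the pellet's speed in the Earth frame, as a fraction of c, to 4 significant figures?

Compose boost 2: (0.627 + 0.525)/(1 + 0.627×0.525) = 1.152/1.32917 = 0.866703
Compose boost 3: (0.703 + 0.866703)/(1 + 0.703×0.866703) = 1.56970/1.60929 = 0.9754

u ≈ 0.9754c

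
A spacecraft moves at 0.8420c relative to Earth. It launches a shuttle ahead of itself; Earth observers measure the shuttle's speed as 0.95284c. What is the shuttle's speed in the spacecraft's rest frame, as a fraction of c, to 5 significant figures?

Inverse velocity addition: u' = (u − v)/(1 − uv/c²)
= (0.95284 − 0.8420)/(1 − 0.95284×0.8420) = 0.11084/0.1977087 = 0.56062

u' ≈ 0.56062c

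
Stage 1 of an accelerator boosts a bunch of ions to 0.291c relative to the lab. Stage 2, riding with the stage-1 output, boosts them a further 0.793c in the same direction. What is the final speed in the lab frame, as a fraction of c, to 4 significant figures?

Compose boost 2: (0.793 + 0.291)/(1 + 0.793×0.291) = 1.084/1.23076 = 0.8808

u ≈ 0.8808c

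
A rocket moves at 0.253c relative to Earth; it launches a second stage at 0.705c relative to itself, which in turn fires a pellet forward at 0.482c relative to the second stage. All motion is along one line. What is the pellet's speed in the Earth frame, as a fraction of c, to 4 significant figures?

Compose boost 2: (0.705 + 0.253)/(1 + 0.705×0.253) = 0.9580/1.17836 = 0.812991
Compose boost 3: (0.482 + 0.812991)/(1 + 0.482×0.812991) = 1.29499/1.39186 = 0.9304

u ≈ 0.9304c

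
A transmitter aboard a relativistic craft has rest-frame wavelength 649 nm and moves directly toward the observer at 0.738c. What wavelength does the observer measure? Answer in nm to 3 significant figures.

Relativistic Doppler: λ_obs = λ_src √((1−β)/(1+β))
= 649 × √(0.26200/1.7380) = 649 × 0.38826 = 252 nm

λ_obs ≈ 252 nm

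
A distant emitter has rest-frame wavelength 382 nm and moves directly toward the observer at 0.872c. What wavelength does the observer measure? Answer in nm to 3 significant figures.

λ_obs ≈ 99.9 nm

Relativistic Doppler: λ_obs = λ_src √((1−β)/(1+β))
= 382 × √(0.12800/1.8720) = 382 × 0.26149 = 99.9 nm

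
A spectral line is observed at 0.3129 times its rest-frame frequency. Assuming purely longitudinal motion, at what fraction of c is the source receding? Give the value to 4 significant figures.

f_obs/f_src = √((1−β)/(1+β)) = 0.3129  ⇒  (1−β)/(1+β) = 0.0979064
β = |1 − D²|/(1 + D²) = |1 − 0.0979064|/(1 + 0.0979064) = 0.8216

β ≈ 0.8216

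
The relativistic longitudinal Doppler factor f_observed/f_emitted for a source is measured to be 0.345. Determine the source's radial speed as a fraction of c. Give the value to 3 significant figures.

f_obs/f_src = √((1−β)/(1+β)) = 0.345  ⇒  (1−β)/(1+β) = 0.11902
β = |1 − D²|/(1 + D²) = |1 − 0.11902|/(1 + 0.11902) = 0.787

β ≈ 0.787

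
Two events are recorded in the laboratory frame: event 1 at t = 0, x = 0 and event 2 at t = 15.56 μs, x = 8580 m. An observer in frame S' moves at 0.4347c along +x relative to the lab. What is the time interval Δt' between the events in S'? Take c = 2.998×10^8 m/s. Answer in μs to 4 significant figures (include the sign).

γ = 1/√(1 − 0.4347²) = 1.11040
Δt' = γ(Δt − vΔx/c²) = 1.11040 × (15.56 μs − 0.4347×8580 m / (2.998×10^8 m/s))
= 1.11040 × (3.11929 μs) = 3.464 μs

Δt' ≈ 3.464 μs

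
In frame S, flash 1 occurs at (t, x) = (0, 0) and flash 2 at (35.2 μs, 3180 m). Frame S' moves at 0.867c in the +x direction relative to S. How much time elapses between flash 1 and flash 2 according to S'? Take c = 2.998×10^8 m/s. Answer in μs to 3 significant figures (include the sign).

γ = 1/√(1 − 0.867²) = 2.0068
Δt' = γ(Δt − vΔx/c²) = 2.0068 × (35.2 μs − 0.867×3180 m / (2.998×10^8 m/s))
= 2.0068 × (26.004 μs) = 52.2 μs

Δt' ≈ 52.2 μs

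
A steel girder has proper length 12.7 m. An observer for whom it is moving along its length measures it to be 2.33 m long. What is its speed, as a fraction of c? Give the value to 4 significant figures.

β ≈ 0.9830

γ = L₀/L = 12.7/2.33 = 5.45064
β = √(1 − 1/γ²) = 0.9830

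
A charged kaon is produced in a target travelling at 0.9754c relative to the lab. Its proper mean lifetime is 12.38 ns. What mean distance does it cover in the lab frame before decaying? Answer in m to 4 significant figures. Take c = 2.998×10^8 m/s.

γ = 1/√(1 − 0.9754²) = 4.53633
Dilated lifetime: Δt = γτ₀ = 4.53633 × 12.38 ns = 56.1598 ns
d = vΔt = 0.9754c × 56.1598 ns = 2.92425×10^8 m/s × 5.61598×10^-8 s = 16.42 m

d ≈ 16.42 m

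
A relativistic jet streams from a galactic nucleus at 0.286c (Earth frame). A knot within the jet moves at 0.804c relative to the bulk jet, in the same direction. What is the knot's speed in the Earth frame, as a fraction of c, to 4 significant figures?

u ≈ 0.8862c

Relativistic velocity addition: u = (u' + v)/(1 + u'v/c²)
= (0.804 + 0.286)/(1 + 0.804×0.286) = 1.090/1.22994 = 0.8862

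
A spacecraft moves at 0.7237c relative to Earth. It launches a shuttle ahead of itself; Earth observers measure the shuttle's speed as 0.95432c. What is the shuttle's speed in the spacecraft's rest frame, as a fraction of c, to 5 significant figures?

u' ≈ 0.74548c

Inverse velocity addition: u' = (u − v)/(1 − uv/c²)
= (0.95432 − 0.7237)/(1 − 0.95432×0.7237) = 0.23062/0.3093586 = 0.74548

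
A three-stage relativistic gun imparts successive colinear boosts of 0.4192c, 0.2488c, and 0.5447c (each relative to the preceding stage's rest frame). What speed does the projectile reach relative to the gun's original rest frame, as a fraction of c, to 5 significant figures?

u ≈ 0.86470c

Compose boost 2: (0.2488 + 0.4192)/(1 + 0.2488×0.4192) = 0.66800/1.104297 = 0.6049098
Compose boost 3: (0.5447 + 0.6049098)/(1 + 0.5447×0.6049098) = 1.149610/1.329494 = 0.86470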